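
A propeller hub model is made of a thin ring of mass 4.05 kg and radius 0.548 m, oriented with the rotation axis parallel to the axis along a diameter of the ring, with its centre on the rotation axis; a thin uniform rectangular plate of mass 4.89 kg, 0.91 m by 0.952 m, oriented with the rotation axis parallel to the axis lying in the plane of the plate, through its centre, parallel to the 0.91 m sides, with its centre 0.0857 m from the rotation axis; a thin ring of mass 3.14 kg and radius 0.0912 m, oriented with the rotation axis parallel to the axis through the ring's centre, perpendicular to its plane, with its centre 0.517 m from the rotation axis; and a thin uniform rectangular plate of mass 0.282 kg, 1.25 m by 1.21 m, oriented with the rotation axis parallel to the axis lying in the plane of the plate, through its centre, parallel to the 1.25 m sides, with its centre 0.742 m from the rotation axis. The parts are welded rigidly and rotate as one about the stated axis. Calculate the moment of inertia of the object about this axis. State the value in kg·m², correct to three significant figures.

Thin ring: I_cm = (1/2)MR² = (1/2)(4.05)(0.548)² = 0.60812 kg·m²; axis through the centre, so I = 0.60812 kg·m².
Rectangular plate: I_cm = (1/12)Mb² = (1/12)(4.89)(0.952)² = 0.36932 kg·m²; centre at d = 0.0857 m, so I = I_cm + Md² gives I = 0.36932 + (4.89)(0.0857)² = 0.40523 kg·m².
Thin ring: I_cm = MR² = (3.14)(0.0912)² = 0.026117 kg·m²; centre at d = 0.517 m, so I = I_cm + Md² gives I = 0.026117 + (3.14)(0.517)² = 0.8654 kg·m².
Rectangular plate: I_cm = (1/12)Mb² = (1/12)(0.282)(1.21)² = 0.034406 kg·m²; centre at d = 0.742 m, so I = I_cm + Md² gives I = 0.034406 + (0.282)(0.742)² = 0.18967 kg·m².
Total I = 0.60812 + 0.40523 + 0.8654 + 0.18967 = 2.0684 kg·m².

2.07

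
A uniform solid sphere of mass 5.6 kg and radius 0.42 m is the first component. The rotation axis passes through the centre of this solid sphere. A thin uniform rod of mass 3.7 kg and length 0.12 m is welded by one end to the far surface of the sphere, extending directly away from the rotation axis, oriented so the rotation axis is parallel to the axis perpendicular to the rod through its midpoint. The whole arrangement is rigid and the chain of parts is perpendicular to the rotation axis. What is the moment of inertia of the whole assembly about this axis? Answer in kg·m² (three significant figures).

1.25

Solid sphere: I_cm = (2/5)MR² = (2/5)(5.6)(0.42)² = 0.39514 kg·m²; axis through the centre, so I = 0.39514 kg·m².
Thin rod: I_cm = (1/12)ML² = (1/12)(3.7)(0.12)² = 0.00444 kg·m²; centre at d = 0.42 + 0.06 = 0.48 m, so the parallel axis theorem gives I = 0.00444 + (3.7)(0.48)² = 0.85692 kg·m².
Total I = 0.39514 + 0.85692 = 1.2521 kg·m².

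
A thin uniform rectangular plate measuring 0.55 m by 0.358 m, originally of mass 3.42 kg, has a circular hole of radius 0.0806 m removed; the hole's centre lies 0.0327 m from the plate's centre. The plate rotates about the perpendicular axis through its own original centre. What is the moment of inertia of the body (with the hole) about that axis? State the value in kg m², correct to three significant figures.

Unpierced body about its centre: I₀ = (1/12)M(a²+b²) = (1/12)(3.42)[(0.55)² + (0.358)²] = 0.12274 kg m².
The removed disk has mass m = M·πr²/(ab) = (3.42)·π(0.0806)²/(0.55·0.358) = 0.35449 kg (same uniform areal density).
Its moment of inertia about the rotation axis (parallel-axis theorem): I_hole = (1/2)mr² + md² = (1/2)(0.35449)(0.0806)² + (0.35449)(0.0327)² = 0.0015305 kg m².
Treating the hole as negative mass, I = I₀ − I_hole = 0.12274 − 0.0015305 = 0.12121 kg m².

0.121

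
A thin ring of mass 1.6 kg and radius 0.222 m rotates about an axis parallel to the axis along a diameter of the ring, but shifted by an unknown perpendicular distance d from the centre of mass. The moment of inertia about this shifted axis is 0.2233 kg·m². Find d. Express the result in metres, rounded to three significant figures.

About the centre-of-mass axis, I_cm = (1/2)MR² = (1/2)(1.6)(0.222)² = 0.039427 kg·m².
Parallel axis theorem: I = I_cm + Md², so Md² = 0.2233 − 0.039427 = 0.18387 kg·m².
d = √(0.18387 / 1.6) = 0.339 m.

0.339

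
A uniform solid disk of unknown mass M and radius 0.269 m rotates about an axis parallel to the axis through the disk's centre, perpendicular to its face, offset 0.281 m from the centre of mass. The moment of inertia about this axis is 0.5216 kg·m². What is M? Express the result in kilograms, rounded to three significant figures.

4.53

I = I_cm + Md² = (1/2)MR² + Md² = M·[0.5·(0.269)² + (0.281)²] = M·0.11514.
So M = 0.5216 / 0.11514 = 4.5301 kg.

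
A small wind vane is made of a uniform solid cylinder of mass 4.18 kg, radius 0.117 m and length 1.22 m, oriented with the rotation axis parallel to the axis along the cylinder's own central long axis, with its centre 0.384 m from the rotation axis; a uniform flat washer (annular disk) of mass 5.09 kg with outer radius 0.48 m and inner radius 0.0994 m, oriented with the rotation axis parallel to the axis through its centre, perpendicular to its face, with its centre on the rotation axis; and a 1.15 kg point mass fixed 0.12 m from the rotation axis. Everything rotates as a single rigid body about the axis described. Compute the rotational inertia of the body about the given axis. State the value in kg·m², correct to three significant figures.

Solid cylinder: I_cm = (1/2)MR² = (1/2)(4.18)(0.117)² = 0.02861 kg·m²; centre at d = 0.384 m, so the parallel axis theorem gives I = 0.02861 + (4.18)(0.384)² = 0.64498 kg·m².
Annular disk: I_cm = (1/2)M(R²+r²) = (1/2)(5.09)[(0.48)² + (0.0994)²] = 0.61151 kg·m²; axis through the centre, so I = 0.61151 kg·m².
Point mass: I_cm = 0; centre at d = 0.12 m, so the parallel axis theorem gives I = 0 + (1.15)(0.12)² = 0.01656 kg·m².
Total I = 0.64498 + 0.61151 + 0.01656 = 1.273 kg·m².

1.27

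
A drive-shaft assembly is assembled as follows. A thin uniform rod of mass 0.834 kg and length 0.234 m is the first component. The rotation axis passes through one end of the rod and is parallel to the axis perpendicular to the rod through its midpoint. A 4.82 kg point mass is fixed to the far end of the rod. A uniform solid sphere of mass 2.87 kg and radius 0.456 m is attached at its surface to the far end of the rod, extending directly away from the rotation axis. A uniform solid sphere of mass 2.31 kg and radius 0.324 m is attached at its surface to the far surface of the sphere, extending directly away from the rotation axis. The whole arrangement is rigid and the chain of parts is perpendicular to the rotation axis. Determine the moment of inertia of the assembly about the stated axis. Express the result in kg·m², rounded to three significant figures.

Thin rod: I_cm = (1/12)ML² = (1/12)(0.834)(0.234)² = 0.0038055 kg·m²; centre at d = 0.117 m, so I = I_cm + Md² gives I = 0.0038055 + (0.834)(0.117)² = 0.015222 kg·m².
Point mass: I_cm = 0; centre at d = 0.117 + 0.117 = 0.234 m, so I = I_cm + Md² gives I = 0 + (4.82)(0.234)² = 0.26392 kg·m².
Solid sphere: I_cm = (2/5)MR² = (2/5)(2.87)(0.456)² = 0.23871 kg·m²; centre at d = 0.117 + 0.117 + 0.456 = 0.69 m, so I = I_cm + Md² gives I = 0.23871 + (2.87)(0.69)² = 1.6051 kg·m².
Solid sphere: I_cm = (2/5)MR² = (2/5)(2.31)(0.324)² = 0.096998 kg·m²; centre at d = 0.117 + 0.117 + 0.456 + 0.456 + 0.324 = 1.47 m, so I = I_cm + Md² gives I = 0.096998 + (2.31)(1.47)² = 5.0887 kg·m².
Total I = 0.015222 + 0.26392 + 1.6051 + 5.0887 = 6.9729 kg·m².

6.97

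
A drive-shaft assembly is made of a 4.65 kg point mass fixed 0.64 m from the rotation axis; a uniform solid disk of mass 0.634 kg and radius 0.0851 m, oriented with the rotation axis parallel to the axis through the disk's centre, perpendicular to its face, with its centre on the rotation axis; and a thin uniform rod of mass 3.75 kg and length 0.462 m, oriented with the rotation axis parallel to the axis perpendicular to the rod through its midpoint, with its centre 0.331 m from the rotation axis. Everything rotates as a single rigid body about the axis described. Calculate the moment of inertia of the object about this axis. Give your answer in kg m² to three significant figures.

2.38

Point mass: I_cm = 0; centre at d = 0.64 m, so I = I_cm + Md² gives I = 0 + (4.65)(0.64)² = 1.9046 kg m².
Solid disk: I_cm = (1/2)MR² = (1/2)(0.634)(0.0851)² = 0.0022957 kg m²; axis through the centre, so I = 0.0022957 kg m².
Thin rod: I_cm = (1/12)ML² = (1/12)(3.75)(0.462)² = 0.066701 kg m²; centre at d = 0.331 m, so I = I_cm + Md² gives I = 0.066701 + (3.75)(0.331)² = 0.47756 kg m².
Total I = 1.9046 + 0.0022957 + 0.47756 = 2.3845 kg m².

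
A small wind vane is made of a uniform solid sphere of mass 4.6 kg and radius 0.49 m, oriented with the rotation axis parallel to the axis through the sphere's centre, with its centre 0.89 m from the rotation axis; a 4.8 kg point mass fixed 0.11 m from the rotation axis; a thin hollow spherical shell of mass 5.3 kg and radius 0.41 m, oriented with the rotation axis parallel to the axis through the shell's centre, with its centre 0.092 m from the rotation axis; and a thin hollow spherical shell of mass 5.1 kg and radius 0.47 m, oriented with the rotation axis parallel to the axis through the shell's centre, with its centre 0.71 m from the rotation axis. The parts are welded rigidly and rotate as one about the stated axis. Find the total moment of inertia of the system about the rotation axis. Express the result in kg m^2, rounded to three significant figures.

8.10

Solid sphere: I_cm = (2/5)MR² = (2/5)(4.6)(0.49)² = 0.44178 kg m^2; centre at d = 0.89 m, so I = I_cm + Md² gives I = 0.44178 + (4.6)(0.89)² = 4.0854 kg m^2.
Point mass: I_cm = 0; centre at d = 0.11 m, so I = I_cm + Md² gives I = 0 + (4.8)(0.11)² = 0.05808 kg m^2.
Spherical shell: I_cm = (2/3)MR² = (2/3)(5.3)(0.41)² = 0.59395 kg m^2; centre at d = 0.092 m, so I = I_cm + Md² gives I = 0.59395 + (5.3)(0.092)² = 0.63881 kg m^2.
Spherical shell: I_cm = (2/3)MR² = (2/3)(5.1)(0.47)² = 0.75106 kg m^2; centre at d = 0.71 m, so I = I_cm + Md² gives I = 0.75106 + (5.1)(0.71)² = 3.322 kg m^2.
Total I = 4.0854 + 0.05808 + 0.63881 + 3.322 = 8.1043 kg m^2.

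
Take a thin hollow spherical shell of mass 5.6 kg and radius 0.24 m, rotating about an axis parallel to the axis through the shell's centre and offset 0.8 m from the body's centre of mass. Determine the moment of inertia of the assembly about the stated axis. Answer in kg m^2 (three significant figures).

3.80

I_cm = (2/3)MR² = (2/3)(5.6)(0.24)² = 0.21504 kg m^2; centre at d = 0.8 m, so the parallel axis theorem gives I = 0.21504 + (5.6)(0.8)² = 3.799 kg m^2.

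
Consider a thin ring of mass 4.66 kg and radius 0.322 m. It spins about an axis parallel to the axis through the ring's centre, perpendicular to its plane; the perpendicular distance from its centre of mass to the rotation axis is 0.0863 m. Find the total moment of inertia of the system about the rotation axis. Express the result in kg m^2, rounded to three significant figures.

I_cm = MR² = (4.66)(0.322)² = 0.48317 kg m^2; centre at d = 0.0863 m, so the parallel axis theorem gives I = 0.48317 + (4.66)(0.0863)² = 0.51787 kg m^2.

0.518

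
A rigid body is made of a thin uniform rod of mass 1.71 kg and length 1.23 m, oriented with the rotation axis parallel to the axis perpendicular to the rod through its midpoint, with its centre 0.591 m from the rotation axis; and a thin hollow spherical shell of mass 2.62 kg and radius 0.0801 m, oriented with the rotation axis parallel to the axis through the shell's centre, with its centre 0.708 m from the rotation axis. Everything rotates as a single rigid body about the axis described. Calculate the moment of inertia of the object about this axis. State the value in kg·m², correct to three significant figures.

2.14

Thin rod: I_cm = (1/12)ML² = (1/12)(1.71)(1.23)² = 0.21559 kg·m²; centre at d = 0.591 m, so the parallel axis theorem gives I = 0.21559 + (1.71)(0.591)² = 0.81286 kg·m².
Spherical shell: I_cm = (2/3)MR² = (2/3)(2.62)(0.0801)² = 0.011207 kg·m²; centre at d = 0.708 m, so the parallel axis theorem gives I = 0.011207 + (2.62)(0.708)² = 1.3245 kg·m².
Total I = 0.81286 + 1.3245 = 2.1374 kg·m².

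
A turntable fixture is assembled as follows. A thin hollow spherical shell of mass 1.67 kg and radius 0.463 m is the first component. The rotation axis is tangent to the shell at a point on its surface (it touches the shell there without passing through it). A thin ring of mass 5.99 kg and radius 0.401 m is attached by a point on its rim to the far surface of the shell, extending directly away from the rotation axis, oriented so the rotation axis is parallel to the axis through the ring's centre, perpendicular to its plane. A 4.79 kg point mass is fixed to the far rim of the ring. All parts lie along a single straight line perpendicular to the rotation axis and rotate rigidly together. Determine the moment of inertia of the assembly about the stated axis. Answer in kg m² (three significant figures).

Spherical shell: I_cm = (2/3)MR² = (2/3)(1.67)(0.463)² = 0.23866 kg m²; centre at d = 0.463 m, so I = I_cm + Md² gives I = 0.23866 + (1.67)(0.463)² = 0.59666 kg m².
Thin ring: I_cm = MR² = (5.99)(0.401)² = 0.9632 kg m²; centre at d = 0.463 + 0.463 + 0.401 = 1.327 m, so I = I_cm + Md² gives I = 0.9632 + (5.99)(1.327)² = 11.511 kg m².
Point mass: I_cm = 0; centre at d = 0.463 + 0.463 + 0.401 + 0.401 = 1.728 m, so I = I_cm + Md² gives I = 0 + (4.79)(1.728)² = 14.303 kg m².
Total I = 0.59666 + 11.511 + 14.303 = 26.411 kg m².

26.4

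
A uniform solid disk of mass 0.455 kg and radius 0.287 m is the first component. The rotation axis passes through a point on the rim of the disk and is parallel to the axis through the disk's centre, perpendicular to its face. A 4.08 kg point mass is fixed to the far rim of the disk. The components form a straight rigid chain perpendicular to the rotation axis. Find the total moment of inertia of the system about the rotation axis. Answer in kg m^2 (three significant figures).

Solid disk: I_cm = (1/2)MR² = (1/2)(0.455)(0.287)² = 0.018739 kg m^2; centre at d = 0.287 m, so I = I_cm + Md² gives I = 0.018739 + (0.455)(0.287)² = 0.056217 kg m^2.
Point mass: I_cm = 0; centre at d = 0.287 + 0.287 = 0.574 m, so I = I_cm + Md² gives I = 0 + (4.08)(0.574)² = 1.3443 kg m^2.
Total I = 0.056217 + 1.3443 = 1.4005 kg m^2.

1.40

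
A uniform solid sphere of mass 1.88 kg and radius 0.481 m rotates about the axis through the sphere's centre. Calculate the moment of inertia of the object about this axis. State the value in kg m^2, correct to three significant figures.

0.174

I_cm = (2/5)MR² = (2/5)(1.88)(0.481)² = 0.17398 kg m^2; axis through the centre, so I = 0.17398 kg m^2.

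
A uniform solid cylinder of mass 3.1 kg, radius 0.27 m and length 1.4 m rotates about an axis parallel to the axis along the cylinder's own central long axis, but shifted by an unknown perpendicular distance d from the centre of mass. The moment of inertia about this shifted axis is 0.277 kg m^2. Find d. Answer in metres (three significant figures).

About the centre-of-mass axis, I_cm = (1/2)MR² = (1/2)(3.1)(0.27)² = 0.113 kg m^2.
Parallel axis theorem: I = I_cm + Md², so Md² = 0.277 − 0.113 = 0.16401 kg m^2.
d = √(0.16401 / 3.1) = 0.23001 m.

0.230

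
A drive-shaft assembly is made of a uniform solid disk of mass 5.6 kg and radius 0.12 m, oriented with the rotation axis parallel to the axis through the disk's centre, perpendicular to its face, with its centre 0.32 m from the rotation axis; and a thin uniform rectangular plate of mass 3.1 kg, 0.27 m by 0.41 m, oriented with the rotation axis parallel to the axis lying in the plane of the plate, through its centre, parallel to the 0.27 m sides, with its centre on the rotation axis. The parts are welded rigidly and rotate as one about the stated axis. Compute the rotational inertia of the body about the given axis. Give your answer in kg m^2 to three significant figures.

Solid disk: I_cm = (1/2)MR² = (1/2)(5.6)(0.12)² = 0.04032 kg m^2; centre at d = 0.32 m, so I = I_cm + Md² gives I = 0.04032 + (5.6)(0.32)² = 0.61376 kg m^2.
Rectangular plate: I_cm = (1/12)Mb² = (1/12)(3.1)(0.41)² = 0.043426 kg m^2; axis through the centre, so I = 0.043426 kg m^2.
Total I = 0.61376 + 0.043426 = 0.65719 kg m^2.

0.657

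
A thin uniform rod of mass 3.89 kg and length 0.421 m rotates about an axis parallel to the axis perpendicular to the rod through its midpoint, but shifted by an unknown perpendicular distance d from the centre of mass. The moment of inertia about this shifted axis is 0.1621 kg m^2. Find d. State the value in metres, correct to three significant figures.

About the centre-of-mass axis, I_cm = (1/12)ML² = (1/12)(3.89)(0.421)² = 0.057456 kg m^2.
Parallel axis theorem: I = I_cm + Md², so Md² = 0.1621 − 0.057456 = 0.10464 kg m^2.
d = √(0.10464 / 3.89) = 0.16401 m.

0.164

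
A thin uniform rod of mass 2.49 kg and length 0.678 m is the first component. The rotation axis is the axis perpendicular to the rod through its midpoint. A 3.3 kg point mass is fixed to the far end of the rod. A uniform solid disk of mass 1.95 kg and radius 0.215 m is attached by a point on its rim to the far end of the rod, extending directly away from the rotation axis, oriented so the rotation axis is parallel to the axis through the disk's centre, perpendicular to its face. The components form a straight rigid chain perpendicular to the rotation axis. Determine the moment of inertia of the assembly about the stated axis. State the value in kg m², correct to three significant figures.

1.12

Thin rod: I_cm = (1/12)ML² = (1/12)(2.49)(0.678)² = 0.095384 kg m²; axis through the centre, so I = 0.095384 kg m².
Point mass: I_cm = 0; centre at d = 0.339 m, so the parallel axis theorem gives I = 0 + (3.3)(0.339)² = 0.37924 kg m².
Solid disk: I_cm = (1/2)MR² = (1/2)(1.95)(0.215)² = 0.045069 kg m²; centre at d = 0.339 + 0.215 = 0.554 m, so the parallel axis theorem gives I = 0.045069 + (1.95)(0.554)² = 0.64356 kg m².
Total I = 0.095384 + 0.37924 + 0.64356 = 1.1182 kg m².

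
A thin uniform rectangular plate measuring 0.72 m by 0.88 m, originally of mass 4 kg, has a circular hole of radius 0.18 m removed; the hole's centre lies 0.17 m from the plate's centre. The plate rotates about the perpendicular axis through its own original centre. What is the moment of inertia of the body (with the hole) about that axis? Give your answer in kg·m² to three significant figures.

Unpierced body about its centre: I₀ = (1/12)M(a²+b²) = (1/12)(4)[(0.72)² + (0.88)²] = 0.43093 kg·m².
The removed disk has mass m = M·πr²/(ab) = (4)·π(0.18)²/(0.72·0.88) = 0.6426 kg (same uniform areal density).
Its moment of inertia about the rotation axis (parallel-axis theorem): I_hole = (1/2)mr² + md² = (1/2)(0.6426)(0.18)² + (0.6426)(0.17)² = 0.028981 kg·m².
Treating the hole as negative mass, I = I₀ − I_hole = 0.43093 − 0.028981 = 0.40195 kg·m².

0.402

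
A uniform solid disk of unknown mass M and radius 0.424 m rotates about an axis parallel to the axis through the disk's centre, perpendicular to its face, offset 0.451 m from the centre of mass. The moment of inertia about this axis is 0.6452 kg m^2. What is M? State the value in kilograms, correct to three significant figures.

2.20

I = I_cm + Md² = (1/2)MR² + Md² = M·[0.5·(0.424)² + (0.451)²] = M·0.29329.
So M = 0.6452 / 0.29329 = 2.1999 kg.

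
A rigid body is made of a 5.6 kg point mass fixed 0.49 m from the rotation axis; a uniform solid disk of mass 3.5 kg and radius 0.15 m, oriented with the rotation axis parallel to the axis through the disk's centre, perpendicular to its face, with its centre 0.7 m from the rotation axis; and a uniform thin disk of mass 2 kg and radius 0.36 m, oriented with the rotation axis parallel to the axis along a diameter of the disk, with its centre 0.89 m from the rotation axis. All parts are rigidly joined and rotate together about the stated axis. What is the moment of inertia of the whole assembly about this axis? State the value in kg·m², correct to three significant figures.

4.75

Point mass: I_cm = 0; centre at d = 0.49 m, so the parallel axis theorem gives I = 0 + (5.6)(0.49)² = 1.3446 kg·m².
Solid disk: I_cm = (1/2)MR² = (1/2)(3.5)(0.15)² = 0.039375 kg·m²; centre at d = 0.7 m, so the parallel axis theorem gives I = 0.039375 + (3.5)(0.7)² = 1.7544 kg·m².
Thin disk: I_cm = (1/4)MR² = (1/4)(2)(0.36)² = 0.0648 kg·m²; centre at d = 0.89 m, so the parallel axis theorem gives I = 0.0648 + (2)(0.89)² = 1.649 kg·m².
Total I = 1.3446 + 1.7544 + 1.649 = 4.7479 kg·m².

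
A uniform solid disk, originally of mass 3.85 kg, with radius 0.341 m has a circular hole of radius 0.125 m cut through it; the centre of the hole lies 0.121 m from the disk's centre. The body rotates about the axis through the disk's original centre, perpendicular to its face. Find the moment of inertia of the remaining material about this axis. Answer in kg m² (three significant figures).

0.212

Unpierced body about its centre: I₀ = (1/2)MR² = (1/2)(3.85)(0.341)² = 0.22384 kg m².
The removed disk has mass m = M·(r/R)² = (3.85)(0.125/0.341)² = 0.51734 kg (same uniform areal density).
Its moment of inertia about the rotation axis (parallel-axis theorem): I_hole = (1/2)mr² + md² = (1/2)(0.51734)(0.125)² + (0.51734)(0.121)² = 0.011616 kg m².
Treating the hole as negative mass, I = I₀ − I_hole = 0.22384 − 0.011616 = 0.21222 kg m².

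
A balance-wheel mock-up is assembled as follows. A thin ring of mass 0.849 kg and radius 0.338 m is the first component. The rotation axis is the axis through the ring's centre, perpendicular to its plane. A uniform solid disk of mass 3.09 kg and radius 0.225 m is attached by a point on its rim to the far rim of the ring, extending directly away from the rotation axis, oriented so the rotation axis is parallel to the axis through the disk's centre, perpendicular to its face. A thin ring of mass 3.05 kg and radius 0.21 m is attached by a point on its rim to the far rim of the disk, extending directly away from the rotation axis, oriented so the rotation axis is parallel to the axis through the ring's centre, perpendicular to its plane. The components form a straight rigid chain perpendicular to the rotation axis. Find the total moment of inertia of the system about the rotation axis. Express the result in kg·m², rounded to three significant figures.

4.33

Thin ring: I_cm = MR² = (0.849)(0.338)² = 0.096993 kg·m²; axis through the centre, so I = 0.096993 kg·m².
Solid disk: I_cm = (1/2)MR² = (1/2)(3.09)(0.225)² = 0.078216 kg·m²; centre at d = 0.338 + 0.225 = 0.563 m, so I = I_cm + Md² gives I = 0.078216 + (3.09)(0.563)² = 1.0576 kg·m².
Thin ring: I_cm = MR² = (3.05)(0.21)² = 0.1345 kg·m²; centre at d = 0.338 + 0.225 + 0.225 + 0.21 = 0.998 m, so I = I_cm + Md² gives I = 0.1345 + (3.05)(0.998)² = 3.1723 kg·m².
Total I = 0.096993 + 1.0576 + 3.1723 = 4.327 kg·m².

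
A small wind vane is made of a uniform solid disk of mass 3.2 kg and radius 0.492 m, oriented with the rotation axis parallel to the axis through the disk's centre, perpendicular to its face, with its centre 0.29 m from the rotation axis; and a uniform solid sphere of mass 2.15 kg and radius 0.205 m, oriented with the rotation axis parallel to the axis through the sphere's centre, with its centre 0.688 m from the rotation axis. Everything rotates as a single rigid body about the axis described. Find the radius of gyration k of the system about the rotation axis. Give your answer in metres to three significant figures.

Solid disk: I_cm = (1/2)MR² = (1/2)(3.2)(0.492)² = 0.3873 kg m^2; centre at d = 0.29 m, so the parallel axis theorem gives I = 0.3873 + (3.2)(0.29)² = 0.65642 kg m^2.
Solid sphere: I_cm = (2/5)MR² = (2/5)(2.15)(0.205)² = 0.036141 kg m^2; centre at d = 0.688 m, so the parallel axis theorem gives I = 0.036141 + (2.15)(0.688)² = 1.0538 kg m^2.
Total I = 1.7103 kg m^2; total mass M = 5.35 kg.
k = √(I/M) = √(1.7103/5.35) = 0.5654 m.

0.565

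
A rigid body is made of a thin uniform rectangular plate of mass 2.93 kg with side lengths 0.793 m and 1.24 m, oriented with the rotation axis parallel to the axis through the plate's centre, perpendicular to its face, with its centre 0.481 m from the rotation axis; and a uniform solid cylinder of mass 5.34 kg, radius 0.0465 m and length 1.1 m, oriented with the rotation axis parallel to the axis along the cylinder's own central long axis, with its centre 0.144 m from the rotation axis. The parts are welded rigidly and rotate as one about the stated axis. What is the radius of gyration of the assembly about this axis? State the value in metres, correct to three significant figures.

0.400

Rectangular plate: I_cm = (1/12)M(a²+b²) = (1/12)(2.93)[(0.793)² + (1.24)²] = 0.52897 kg·m²; centre at d = 0.481 m, so the parallel axis theorem gives I = 0.52897 + (2.93)(0.481)² = 1.2069 kg·m².
Solid cylinder: I_cm = (1/2)MR² = (1/2)(5.34)(0.0465)² = 0.0057732 kg·m²; centre at d = 0.144 m, so the parallel axis theorem gives I = 0.0057732 + (5.34)(0.144)² = 0.1165 kg·m².
Total I = 1.3234 kg·m²; total mass M = 8.27 kg.
k = √(I/M) = √(1.3234/8.27) = 0.40003 m.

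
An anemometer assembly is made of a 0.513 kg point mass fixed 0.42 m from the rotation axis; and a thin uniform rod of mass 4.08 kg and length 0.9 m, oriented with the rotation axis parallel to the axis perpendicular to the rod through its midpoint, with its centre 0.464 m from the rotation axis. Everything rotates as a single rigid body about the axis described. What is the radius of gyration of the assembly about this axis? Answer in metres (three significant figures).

0.520

Point mass: I_cm = 0; centre at d = 0.42 m, so I = I_cm + Md² gives I = 0 + (0.513)(0.42)² = 0.090493 kg·m².
Thin rod: I_cm = (1/12)ML² = (1/12)(4.08)(0.9)² = 0.2754 kg·m²; centre at d = 0.464 m, so I = I_cm + Md² gives I = 0.2754 + (4.08)(0.464)² = 1.1538 kg·m².
Total I = 1.2443 kg·m²; total mass M = 4.593 kg.
k = √(I/M) = √(1.2443/4.593) = 0.52049 m.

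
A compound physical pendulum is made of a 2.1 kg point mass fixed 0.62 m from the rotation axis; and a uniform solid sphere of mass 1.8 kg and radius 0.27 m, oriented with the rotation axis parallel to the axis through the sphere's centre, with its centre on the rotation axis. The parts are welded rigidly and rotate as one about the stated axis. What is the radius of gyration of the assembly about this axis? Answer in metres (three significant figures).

0.470

Point mass: I_cm = 0; centre at d = 0.62 m, so I = I_cm + Md² gives I = 0 + (2.1)(0.62)² = 0.80724 kg m².
Solid sphere: I_cm = (2/5)MR² = (2/5)(1.8)(0.27)² = 0.052488 kg m²; axis through the centre, so I = 0.052488 kg m².
Total I = 0.85973 kg m²; total mass M = 3.9 kg.
k = √(I/M) = √(0.85973/3.9) = 0.46951 m.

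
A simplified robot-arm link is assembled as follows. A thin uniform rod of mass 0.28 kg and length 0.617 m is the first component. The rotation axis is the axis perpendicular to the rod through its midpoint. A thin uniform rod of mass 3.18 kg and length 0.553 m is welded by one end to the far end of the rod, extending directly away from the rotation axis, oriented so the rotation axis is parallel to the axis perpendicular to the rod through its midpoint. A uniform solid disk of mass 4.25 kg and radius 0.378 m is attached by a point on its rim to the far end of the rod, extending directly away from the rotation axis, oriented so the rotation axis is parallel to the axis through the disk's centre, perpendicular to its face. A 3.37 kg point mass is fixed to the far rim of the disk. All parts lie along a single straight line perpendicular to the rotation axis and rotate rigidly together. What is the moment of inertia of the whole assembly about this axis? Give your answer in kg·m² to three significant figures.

16.8

Thin rod: I_cm = (1/12)ML² = (1/12)(0.28)(0.617)² = 0.0088827 kg·m²; axis through the centre, so I = 0.0088827 kg·m².
Thin rod: I_cm = (1/12)ML² = (1/12)(3.18)(0.553)² = 0.081039 kg·m²; centre at d = 0.3085 + 0.2765 = 0.585 m, so I = I_cm + Md² gives I = 0.081039 + (3.18)(0.585)² = 1.1693 kg·m².
Solid disk: I_cm = (1/2)MR² = (1/2)(4.25)(0.378)² = 0.30363 kg·m²; centre at d = 0.3085 + 0.2765 + 0.2765 + 0.378 = 1.2395 m, so I = I_cm + Md² gives I = 0.30363 + (4.25)(1.2395)² = 6.8332 kg·m².
Point mass: I_cm = 0; centre at d = 0.3085 + 0.2765 + 0.2765 + 0.378 + 0.378 = 1.6175 m, so I = I_cm + Md² gives I = 0 + (3.37)(1.6175)² = 8.817 kg·m².
Total I = 0.0088827 + 1.1693 + 6.8332 + 8.817 = 16.828 kg·m².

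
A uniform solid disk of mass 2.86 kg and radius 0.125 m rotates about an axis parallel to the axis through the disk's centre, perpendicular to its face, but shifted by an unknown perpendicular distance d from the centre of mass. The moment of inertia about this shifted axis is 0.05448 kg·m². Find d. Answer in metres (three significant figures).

0.106

About the centre-of-mass axis, I_cm = (1/2)MR² = (1/2)(2.86)(0.125)² = 0.022344 kg·m².
Parallel axis theorem: I = I_cm + Md², so Md² = 0.05448 − 0.022344 = 0.032136 kg·m².
d = √(0.032136 / 2.86) = 0.106 m.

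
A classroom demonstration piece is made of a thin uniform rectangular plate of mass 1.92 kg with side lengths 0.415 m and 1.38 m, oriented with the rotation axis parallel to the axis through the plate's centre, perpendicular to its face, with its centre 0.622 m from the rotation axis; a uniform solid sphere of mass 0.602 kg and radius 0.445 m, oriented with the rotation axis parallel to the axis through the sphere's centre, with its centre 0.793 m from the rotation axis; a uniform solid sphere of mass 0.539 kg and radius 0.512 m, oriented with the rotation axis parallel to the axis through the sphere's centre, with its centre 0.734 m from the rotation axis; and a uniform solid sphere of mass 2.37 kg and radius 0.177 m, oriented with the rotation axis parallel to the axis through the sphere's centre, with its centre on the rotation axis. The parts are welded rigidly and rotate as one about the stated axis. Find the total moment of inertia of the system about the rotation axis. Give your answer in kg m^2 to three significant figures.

Rectangular plate: I_cm = (1/12)M(a²+b²) = (1/12)(1.92)[(0.415)² + (1.38)²] = 0.33226 kg m^2; centre at d = 0.622 m, so the parallel axis theorem gives I = 0.33226 + (1.92)(0.622)² = 1.0751 kg m^2.
Solid sphere: I_cm = (2/5)MR² = (2/5)(0.602)(0.445)² = 0.047684 kg m^2; centre at d = 0.793 m, so the parallel axis theorem gives I = 0.047684 + (0.602)(0.793)² = 0.42625 kg m^2.
Solid sphere: I_cm = (2/5)MR² = (2/5)(0.539)(0.512)² = 0.056518 kg m^2; centre at d = 0.734 m, so the parallel axis theorem gives I = 0.056518 + (0.539)(0.734)² = 0.34691 kg m^2.
Solid sphere: I_cm = (2/5)MR² = (2/5)(2.37)(0.177)² = 0.0297 kg m^2; axis through the centre, so I = 0.0297 kg m^2.
Total I = 1.0751 + 0.42625 + 0.34691 + 0.0297 = 1.8779 kg m^2.

1.88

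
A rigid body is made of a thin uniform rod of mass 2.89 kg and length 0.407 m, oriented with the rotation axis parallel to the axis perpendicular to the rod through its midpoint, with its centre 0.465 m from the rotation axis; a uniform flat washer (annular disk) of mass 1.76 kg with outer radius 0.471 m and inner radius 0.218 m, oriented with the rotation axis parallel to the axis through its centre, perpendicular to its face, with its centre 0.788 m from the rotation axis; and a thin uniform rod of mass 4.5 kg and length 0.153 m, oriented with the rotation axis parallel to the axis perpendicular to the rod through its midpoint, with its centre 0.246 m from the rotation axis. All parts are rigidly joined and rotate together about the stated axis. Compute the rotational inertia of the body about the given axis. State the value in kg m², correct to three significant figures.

Thin rod: I_cm = (1/12)ML² = (1/12)(2.89)(0.407)² = 0.039894 kg m²; centre at d = 0.465 m, so the parallel axis theorem gives I = 0.039894 + (2.89)(0.465)² = 0.66478 kg m².
Annular disk: I_cm = (1/2)M(R²+r²) = (1/2)(1.76)[(0.471)² + (0.218)²] = 0.23704 kg m²; centre at d = 0.788 m, so the parallel axis theorem gives I = 0.23704 + (1.76)(0.788)² = 1.3299 kg m².
Thin rod: I_cm = (1/12)ML² = (1/12)(4.5)(0.153)² = 0.0087784 kg m²; centre at d = 0.246 m, so the parallel axis theorem gives I = 0.0087784 + (4.5)(0.246)² = 0.2811 kg m².
Total I = 0.66478 + 1.3299 + 0.2811 = 2.2758 kg m².

2.28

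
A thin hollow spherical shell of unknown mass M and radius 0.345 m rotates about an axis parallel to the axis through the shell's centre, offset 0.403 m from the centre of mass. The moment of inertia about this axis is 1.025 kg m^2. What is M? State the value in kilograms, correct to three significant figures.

I = I_cm + Md² = (2/3)MR² + Md² = M·[0.666667·(0.345)² + (0.403)²] = M·0.24176.
So M = 1.025 / 0.24176 = 4.2398 kg.

4.24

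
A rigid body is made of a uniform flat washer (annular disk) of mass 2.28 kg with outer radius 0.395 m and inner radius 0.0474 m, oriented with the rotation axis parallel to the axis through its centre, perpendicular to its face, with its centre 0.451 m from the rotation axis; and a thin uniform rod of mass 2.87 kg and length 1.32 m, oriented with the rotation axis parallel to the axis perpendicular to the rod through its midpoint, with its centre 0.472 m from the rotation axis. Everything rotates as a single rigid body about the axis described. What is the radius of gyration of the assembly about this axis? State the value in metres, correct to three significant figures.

Annular disk: I_cm = (1/2)M(R²+r²) = (1/2)(2.28)[(0.395)² + (0.0474)²] = 0.18043 kg m²; centre at d = 0.451 m, so the parallel axis theorem gives I = 0.18043 + (2.28)(0.451)² = 0.64418 kg m².
Thin rod: I_cm = (1/12)ML² = (1/12)(2.87)(1.32)² = 0.41672 kg m²; centre at d = 0.472 m, so the parallel axis theorem gives I = 0.41672 + (2.87)(0.472)² = 1.0561 kg m².
Total I = 1.7003 kg m²; total mass M = 5.15 kg.
k = √(I/M) = √(1.7003/5.15) = 0.57459 m.

0.575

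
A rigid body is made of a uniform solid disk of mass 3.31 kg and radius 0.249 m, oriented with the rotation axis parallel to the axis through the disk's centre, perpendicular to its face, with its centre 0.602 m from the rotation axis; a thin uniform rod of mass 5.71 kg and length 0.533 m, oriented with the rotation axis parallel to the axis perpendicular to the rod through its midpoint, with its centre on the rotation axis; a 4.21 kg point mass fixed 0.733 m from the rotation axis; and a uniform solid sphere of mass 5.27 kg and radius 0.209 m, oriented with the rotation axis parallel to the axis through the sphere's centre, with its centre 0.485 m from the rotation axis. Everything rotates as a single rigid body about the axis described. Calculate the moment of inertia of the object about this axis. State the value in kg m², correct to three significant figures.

5.03

Solid disk: I_cm = (1/2)MR² = (1/2)(3.31)(0.249)² = 0.10261 kg m²; centre at d = 0.602 m, so I = I_cm + Md² gives I = 0.10261 + (3.31)(0.602)² = 1.3022 kg m².
Thin rod: I_cm = (1/12)ML² = (1/12)(5.71)(0.533)² = 0.13518 kg m²; axis through the centre, so I = 0.13518 kg m².
Point mass: I_cm = 0; centre at d = 0.733 m, so I = I_cm + Md² gives I = 0 + (4.21)(0.733)² = 2.262 kg m².
Solid sphere: I_cm = (2/5)MR² = (2/5)(5.27)(0.209)² = 0.09208 kg m²; centre at d = 0.485 m, so I = I_cm + Md² gives I = 0.09208 + (5.27)(0.485)² = 1.3317 kg m².
Total I = 1.3022 + 0.13518 + 2.262 + 1.3317 = 5.031 kg m².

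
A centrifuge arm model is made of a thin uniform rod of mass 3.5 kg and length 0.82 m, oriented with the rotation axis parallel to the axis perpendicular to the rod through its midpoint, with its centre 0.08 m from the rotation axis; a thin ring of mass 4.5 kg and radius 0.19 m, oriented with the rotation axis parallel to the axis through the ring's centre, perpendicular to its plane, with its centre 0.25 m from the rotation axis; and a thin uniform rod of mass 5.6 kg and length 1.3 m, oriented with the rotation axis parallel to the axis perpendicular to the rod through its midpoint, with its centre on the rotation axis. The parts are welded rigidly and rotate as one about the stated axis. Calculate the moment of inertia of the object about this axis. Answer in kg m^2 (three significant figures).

Thin rod: I_cm = (1/12)ML² = (1/12)(3.5)(0.82)² = 0.19612 kg m^2; centre at d = 0.08 m, so the parallel axis theorem gives I = 0.19612 + (3.5)(0.08)² = 0.21852 kg m^2.
Thin ring: I_cm = MR² = (4.5)(0.19)² = 0.16245 kg m^2; centre at d = 0.25 m, so the parallel axis theorem gives I = 0.16245 + (4.5)(0.25)² = 0.4437 kg m^2.
Thin rod: I_cm = (1/12)ML² = (1/12)(5.6)(1.3)² = 0.78867 kg m^2; axis through the centre, so I = 0.78867 kg m^2.
Total I = 0.21852 + 0.4437 + 0.78867 = 1.4509 kg m^2.

1.45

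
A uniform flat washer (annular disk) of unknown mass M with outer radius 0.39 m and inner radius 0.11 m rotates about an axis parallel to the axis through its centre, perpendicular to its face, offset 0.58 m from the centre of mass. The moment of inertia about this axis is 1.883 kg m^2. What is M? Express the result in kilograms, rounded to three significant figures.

I = I_cm + Md² = (1/2)M(R²+r²) + Md² = M·[0.5·[(0.39)² + (0.11)²] + (0.58)²] = M·0.4185.
So M = 1.883 / 0.4185 = 4.4994 kg.

4.50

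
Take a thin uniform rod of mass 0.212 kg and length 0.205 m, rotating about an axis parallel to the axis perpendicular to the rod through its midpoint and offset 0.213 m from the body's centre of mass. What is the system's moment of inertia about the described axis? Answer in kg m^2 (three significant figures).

I_cm = (1/12)ML² = (1/12)(0.212)(0.205)² = 0.00074244 kg m^2; centre at d = 0.213 m, so I = I_cm + Md² gives I = 0.00074244 + (0.212)(0.213)² = 0.010361 kg m^2.

0.0104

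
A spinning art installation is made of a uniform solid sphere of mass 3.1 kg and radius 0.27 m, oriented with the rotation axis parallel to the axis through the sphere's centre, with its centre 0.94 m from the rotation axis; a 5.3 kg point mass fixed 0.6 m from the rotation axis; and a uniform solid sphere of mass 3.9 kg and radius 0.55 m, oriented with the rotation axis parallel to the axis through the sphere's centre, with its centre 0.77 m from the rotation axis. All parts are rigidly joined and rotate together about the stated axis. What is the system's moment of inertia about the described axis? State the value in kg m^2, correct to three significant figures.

Solid sphere: I_cm = (2/5)MR² = (2/5)(3.1)(0.27)² = 0.090396 kg m^2; centre at d = 0.94 m, so the parallel axis theorem gives I = 0.090396 + (3.1)(0.94)² = 2.8296 kg m^2.
Point mass: I_cm = 0; centre at d = 0.6 m, so the parallel axis theorem gives I = 0 + (5.3)(0.6)² = 1.908 kg m^2.
Solid sphere: I_cm = (2/5)MR² = (2/5)(3.9)(0.55)² = 0.4719 kg m^2; centre at d = 0.77 m, so the parallel axis theorem gives I = 0.4719 + (3.9)(0.77)² = 2.7842 kg m^2.
Total I = 2.8296 + 1.908 + 2.7842 = 7.5218 kg m^2.

7.52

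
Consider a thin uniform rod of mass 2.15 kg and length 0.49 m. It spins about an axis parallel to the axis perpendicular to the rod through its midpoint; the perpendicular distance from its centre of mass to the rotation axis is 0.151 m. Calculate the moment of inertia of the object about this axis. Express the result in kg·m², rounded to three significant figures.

0.0920

I_cm = (1/12)ML² = (1/12)(2.15)(0.49)² = 0.043018 kg·m²; centre at d = 0.151 m, so the parallel axis theorem gives I = 0.043018 + (2.15)(0.151)² = 0.09204 kg·m².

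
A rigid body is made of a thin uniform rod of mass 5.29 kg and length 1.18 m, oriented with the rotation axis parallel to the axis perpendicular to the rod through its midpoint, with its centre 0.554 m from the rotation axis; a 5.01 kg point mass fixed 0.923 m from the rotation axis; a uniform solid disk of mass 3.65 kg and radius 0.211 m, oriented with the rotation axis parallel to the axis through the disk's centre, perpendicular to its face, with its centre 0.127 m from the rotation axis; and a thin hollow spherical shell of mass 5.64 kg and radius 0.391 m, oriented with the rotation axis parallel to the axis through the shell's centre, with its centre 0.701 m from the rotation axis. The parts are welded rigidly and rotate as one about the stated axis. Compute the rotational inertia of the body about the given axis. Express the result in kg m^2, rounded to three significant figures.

9.99

Thin rod: I_cm = (1/12)ML² = (1/12)(5.29)(1.18)² = 0.61382 kg m^2; centre at d = 0.554 m, so I = I_cm + Md² gives I = 0.61382 + (5.29)(0.554)² = 2.2374 kg m^2.
Point mass: I_cm = 0; centre at d = 0.923 m, so I = I_cm + Md² gives I = 0 + (5.01)(0.923)² = 4.2682 kg m^2.
Solid disk: I_cm = (1/2)MR² = (1/2)(3.65)(0.211)² = 0.081251 kg m^2; centre at d = 0.127 m, so I = I_cm + Md² gives I = 0.081251 + (3.65)(0.127)² = 0.14012 kg m^2.
Spherical shell: I_cm = (2/3)MR² = (2/3)(5.64)(0.391)² = 0.57483 kg m^2; centre at d = 0.701 m, so I = I_cm + Md² gives I = 0.57483 + (5.64)(0.701)² = 3.3463 kg m^2.
Total I = 2.2374 + 4.2682 + 0.14012 + 3.3463 = 9.992 kg m^2.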